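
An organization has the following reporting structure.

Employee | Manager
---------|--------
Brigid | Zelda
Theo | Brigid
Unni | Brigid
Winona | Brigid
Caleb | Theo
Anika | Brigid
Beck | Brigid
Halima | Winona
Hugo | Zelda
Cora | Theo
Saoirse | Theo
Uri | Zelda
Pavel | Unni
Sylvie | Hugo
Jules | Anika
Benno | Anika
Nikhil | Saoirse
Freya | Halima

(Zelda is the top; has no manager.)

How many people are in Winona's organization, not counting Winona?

Winona directly manages Halima. Under Halima: Freya (1). That's 2 in total.

2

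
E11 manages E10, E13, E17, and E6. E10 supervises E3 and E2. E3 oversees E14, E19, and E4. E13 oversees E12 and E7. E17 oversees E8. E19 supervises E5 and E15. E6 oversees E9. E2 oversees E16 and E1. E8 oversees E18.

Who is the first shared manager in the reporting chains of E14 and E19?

E3

E14's chain of managers is E3, E10, E11. E19's chain of managers is E3, E10, E11. The first manager that appears in both chains is E3.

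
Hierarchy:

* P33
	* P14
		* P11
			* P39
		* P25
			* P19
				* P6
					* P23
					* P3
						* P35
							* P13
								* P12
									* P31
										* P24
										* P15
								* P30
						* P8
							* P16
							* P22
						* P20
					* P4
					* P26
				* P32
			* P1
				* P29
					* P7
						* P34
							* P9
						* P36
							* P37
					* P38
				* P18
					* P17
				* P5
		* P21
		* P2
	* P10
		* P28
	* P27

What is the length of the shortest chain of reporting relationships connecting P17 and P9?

6

P17 is 2 levels below P1, and P9 is 4 levels below P1 (their lowest common manager). The shortest path runs up from P17 to P1 and back down to P9: 2 + 4 = 6 links.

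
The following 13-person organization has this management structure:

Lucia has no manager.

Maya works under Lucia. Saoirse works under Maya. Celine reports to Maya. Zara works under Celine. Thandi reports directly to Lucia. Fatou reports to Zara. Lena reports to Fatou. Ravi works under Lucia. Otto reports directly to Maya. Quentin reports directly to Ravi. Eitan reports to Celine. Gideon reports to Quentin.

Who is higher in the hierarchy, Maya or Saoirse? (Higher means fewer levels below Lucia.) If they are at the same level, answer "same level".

Maya

Maya is 1 level below Lucia; Saoirse is 2. Maya is higher.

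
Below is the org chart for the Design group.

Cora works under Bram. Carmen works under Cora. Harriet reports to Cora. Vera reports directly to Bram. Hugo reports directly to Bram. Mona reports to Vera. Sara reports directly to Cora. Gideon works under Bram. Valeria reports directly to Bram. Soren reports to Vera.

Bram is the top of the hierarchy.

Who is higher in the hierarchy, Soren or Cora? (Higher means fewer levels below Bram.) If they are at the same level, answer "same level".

Soren is 2 levels below Bram; Cora is 1. Cora is higher.

Cora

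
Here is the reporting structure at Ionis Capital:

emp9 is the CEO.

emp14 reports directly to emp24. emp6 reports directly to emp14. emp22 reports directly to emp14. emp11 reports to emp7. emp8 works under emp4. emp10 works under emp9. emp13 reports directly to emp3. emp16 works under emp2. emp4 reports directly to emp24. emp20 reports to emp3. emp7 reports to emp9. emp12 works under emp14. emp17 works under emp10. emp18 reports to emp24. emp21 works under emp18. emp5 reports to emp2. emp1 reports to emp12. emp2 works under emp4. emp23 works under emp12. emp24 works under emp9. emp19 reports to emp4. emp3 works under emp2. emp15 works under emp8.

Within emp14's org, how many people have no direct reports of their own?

The people in emp14's organization with no one reporting to them are emp22, emp1, emp23, emp6. That is 4.

4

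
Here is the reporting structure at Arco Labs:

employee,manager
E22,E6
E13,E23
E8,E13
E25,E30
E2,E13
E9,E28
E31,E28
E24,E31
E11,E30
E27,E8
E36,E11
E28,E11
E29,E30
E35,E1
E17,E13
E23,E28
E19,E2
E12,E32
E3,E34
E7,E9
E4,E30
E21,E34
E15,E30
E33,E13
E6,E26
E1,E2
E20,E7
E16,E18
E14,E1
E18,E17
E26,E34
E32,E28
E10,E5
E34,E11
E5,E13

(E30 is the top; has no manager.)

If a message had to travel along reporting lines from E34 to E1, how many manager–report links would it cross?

E34 is 1 level below E11, and E1 is 5 levels below E11 (their lowest common manager). The shortest path runs up from E34 to E11 and back down to E1: 1 + 5 = 6 links.

6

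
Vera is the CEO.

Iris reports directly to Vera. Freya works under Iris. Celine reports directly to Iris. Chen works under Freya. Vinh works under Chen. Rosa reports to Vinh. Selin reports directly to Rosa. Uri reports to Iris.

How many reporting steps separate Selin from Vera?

Chain from Selin up to Vera: Selin → Rosa → Vinh → Chen → Freya → Iris → Vera. That is 6 steps up, so Selin is 6 levels below Vera.

6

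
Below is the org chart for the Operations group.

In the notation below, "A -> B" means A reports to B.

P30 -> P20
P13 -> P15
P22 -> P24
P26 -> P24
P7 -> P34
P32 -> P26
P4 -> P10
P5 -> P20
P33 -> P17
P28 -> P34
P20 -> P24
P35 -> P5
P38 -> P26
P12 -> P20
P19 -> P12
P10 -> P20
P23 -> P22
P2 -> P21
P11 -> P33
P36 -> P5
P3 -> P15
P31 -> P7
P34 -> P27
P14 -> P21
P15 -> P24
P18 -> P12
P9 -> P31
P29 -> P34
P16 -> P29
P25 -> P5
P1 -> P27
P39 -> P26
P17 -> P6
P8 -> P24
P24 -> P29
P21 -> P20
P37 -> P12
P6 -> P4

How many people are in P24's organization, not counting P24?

P24 directly manages P15, P20, P26, P22, P8. Under P15: P3, P13 (2). Under P20: P5, P36, P35, P25, P30, P21, P14, P2, P12, P37, P18, P19, P10, P4, P6, P17, P33, P11 (18). Under P26: P32, P39, P38 (3). Under P22: P23 (1). P8 has no reports. So P24's organization is 5 direct reports plus everyone under them: 3 + 19 + 4 + 2 + 1 = 29.

29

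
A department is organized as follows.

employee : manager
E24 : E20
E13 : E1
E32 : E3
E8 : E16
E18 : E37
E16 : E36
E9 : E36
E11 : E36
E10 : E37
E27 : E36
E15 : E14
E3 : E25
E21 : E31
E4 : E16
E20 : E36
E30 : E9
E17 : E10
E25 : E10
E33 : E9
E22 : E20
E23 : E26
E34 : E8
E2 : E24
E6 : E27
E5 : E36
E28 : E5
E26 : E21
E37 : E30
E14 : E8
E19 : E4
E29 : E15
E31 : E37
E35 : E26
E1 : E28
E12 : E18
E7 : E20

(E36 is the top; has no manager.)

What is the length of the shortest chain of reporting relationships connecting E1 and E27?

E1 is 3 levels below E36, and E27 is 1 level below E36 (their lowest common manager). The shortest path runs up from E1 to E36 and back down to E27: 3 + 1 = 4 links.

4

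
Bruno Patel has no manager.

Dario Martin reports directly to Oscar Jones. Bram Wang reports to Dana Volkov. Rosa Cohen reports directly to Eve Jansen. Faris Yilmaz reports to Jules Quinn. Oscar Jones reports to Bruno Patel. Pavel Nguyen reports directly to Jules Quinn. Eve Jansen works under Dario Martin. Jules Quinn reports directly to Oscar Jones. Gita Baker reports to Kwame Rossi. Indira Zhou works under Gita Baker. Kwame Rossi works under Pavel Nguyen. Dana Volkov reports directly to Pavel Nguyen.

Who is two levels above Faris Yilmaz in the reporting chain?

Faris Yilmaz reports to Jules Quinn, and Jules Quinn reports to Oscar Jones. So Faris Yilmaz's skip-level manager is Oscar Jones.

Oscar Jones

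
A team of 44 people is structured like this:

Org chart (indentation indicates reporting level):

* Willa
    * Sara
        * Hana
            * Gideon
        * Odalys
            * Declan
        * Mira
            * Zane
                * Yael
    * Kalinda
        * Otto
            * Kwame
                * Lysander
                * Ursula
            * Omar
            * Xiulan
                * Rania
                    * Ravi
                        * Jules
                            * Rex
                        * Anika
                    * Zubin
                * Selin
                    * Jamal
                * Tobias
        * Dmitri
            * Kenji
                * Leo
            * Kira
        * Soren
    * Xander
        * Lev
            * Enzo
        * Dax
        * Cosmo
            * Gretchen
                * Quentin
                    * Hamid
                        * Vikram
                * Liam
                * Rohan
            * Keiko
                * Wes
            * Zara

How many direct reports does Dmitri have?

2

Dmitri directly manages Kenji, Kira. That is 2 direct reports.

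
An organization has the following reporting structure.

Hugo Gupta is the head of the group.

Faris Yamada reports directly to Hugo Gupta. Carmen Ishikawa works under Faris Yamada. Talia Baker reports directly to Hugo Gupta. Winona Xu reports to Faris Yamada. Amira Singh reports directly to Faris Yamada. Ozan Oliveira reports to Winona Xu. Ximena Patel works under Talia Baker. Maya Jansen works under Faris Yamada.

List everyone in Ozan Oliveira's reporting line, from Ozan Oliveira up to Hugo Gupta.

Ozan Oliveira -> Winona Xu -> Faris Yamada -> Hugo Gupta

Ozan Oliveira reports to Winona Xu. Winona Xu reports to Faris Yamada. Faris Yamada reports to Hugo Gupta. Hugo Gupta is at the top.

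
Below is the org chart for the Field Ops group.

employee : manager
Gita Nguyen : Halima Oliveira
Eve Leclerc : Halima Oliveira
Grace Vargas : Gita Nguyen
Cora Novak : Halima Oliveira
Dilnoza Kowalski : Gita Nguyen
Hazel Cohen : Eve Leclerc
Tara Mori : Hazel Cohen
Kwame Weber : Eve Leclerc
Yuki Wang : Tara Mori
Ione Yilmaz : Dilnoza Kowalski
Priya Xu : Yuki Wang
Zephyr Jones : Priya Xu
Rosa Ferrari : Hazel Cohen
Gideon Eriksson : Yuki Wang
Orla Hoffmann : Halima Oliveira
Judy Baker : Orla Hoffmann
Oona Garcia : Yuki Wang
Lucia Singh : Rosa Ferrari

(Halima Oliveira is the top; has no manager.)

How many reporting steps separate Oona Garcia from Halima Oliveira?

5

Chain from Oona Garcia up to Halima Oliveira: Oona Garcia → Yuki Wang → Tara Mori → Hazel Cohen → Eve Leclerc → Halima Oliveira. That is 5 steps up, so Oona Garcia is 5 levels below Halima Oliveira.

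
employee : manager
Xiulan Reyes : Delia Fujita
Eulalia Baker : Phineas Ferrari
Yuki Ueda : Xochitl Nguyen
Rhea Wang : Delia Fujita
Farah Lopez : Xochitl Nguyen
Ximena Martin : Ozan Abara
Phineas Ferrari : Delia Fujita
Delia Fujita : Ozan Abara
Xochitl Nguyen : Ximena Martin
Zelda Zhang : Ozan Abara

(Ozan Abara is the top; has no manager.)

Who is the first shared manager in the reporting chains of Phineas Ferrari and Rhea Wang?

Delia Fujita

Phineas Ferrari's chain of managers is Delia Fujita, Ozan Abara. Rhea Wang's chain of managers is Delia Fujita, Ozan Abara. The first manager that appears in both chains is Delia Fujita.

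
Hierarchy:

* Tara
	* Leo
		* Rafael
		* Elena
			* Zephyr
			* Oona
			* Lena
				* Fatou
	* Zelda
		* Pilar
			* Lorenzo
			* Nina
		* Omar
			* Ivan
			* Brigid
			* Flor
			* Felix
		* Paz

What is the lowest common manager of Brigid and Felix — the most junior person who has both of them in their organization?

Brigid's chain of managers is Omar, Zelda, Tara. Felix's chain of managers is Omar, Zelda, Tara. The first manager that appears in both chains is Omar.

Omar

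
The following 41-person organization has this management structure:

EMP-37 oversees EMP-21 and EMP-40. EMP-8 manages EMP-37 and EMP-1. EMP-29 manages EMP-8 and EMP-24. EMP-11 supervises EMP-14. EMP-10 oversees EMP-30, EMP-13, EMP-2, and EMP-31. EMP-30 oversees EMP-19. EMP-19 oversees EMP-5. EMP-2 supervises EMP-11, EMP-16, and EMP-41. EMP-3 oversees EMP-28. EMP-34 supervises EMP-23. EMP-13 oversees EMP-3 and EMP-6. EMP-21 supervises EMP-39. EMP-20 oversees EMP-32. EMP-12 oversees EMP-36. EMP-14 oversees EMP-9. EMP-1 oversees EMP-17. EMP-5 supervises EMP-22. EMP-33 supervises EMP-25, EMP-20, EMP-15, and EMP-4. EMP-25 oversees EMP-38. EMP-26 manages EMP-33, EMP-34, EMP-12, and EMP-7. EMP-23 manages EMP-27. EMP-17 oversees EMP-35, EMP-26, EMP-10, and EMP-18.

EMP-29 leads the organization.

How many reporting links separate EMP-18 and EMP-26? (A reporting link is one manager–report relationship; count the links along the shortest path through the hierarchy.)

2

EMP-18 is 1 level below EMP-17, and EMP-26 is 1 level below EMP-17 (their lowest common manager). The shortest path runs up from EMP-18 to EMP-17 and back down to EMP-26: 1 + 1 = 2 links.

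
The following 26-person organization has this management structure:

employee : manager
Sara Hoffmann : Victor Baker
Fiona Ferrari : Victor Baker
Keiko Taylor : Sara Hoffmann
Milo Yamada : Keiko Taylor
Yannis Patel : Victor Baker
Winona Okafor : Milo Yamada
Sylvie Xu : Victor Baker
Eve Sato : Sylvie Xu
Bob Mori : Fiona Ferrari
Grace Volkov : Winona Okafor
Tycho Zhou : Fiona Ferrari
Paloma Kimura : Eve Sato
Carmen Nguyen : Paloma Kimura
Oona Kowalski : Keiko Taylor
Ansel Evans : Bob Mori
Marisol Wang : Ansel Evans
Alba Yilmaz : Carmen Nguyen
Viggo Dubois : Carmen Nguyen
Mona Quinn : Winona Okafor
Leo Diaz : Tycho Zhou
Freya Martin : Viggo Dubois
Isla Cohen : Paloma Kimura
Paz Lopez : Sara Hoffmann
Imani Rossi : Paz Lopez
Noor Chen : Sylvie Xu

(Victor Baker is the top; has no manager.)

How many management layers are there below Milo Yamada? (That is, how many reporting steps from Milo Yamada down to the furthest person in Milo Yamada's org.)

2

The longest chain under Milo Yamada runs Milo Yamada → Winona Okafor → Mona Quinn, which is 2 levels below Milo Yamada.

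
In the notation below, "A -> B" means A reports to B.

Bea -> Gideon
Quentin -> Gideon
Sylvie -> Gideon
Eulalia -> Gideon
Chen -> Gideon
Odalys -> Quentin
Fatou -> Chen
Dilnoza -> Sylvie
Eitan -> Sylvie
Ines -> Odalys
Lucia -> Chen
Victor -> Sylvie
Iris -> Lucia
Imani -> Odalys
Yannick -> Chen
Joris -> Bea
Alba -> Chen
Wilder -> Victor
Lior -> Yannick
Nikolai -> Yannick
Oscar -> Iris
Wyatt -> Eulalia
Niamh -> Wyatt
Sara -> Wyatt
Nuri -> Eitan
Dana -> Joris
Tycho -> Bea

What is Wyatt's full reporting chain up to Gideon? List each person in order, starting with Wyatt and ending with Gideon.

Wyatt -> Eulalia -> Gideon

Wyatt reports to Eulalia. Eulalia reports to Gideon. Gideon is at the top.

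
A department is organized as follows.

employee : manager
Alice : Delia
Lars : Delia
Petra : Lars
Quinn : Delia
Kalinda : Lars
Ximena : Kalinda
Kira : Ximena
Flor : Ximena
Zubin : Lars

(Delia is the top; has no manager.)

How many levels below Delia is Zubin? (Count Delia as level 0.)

Chain from Zubin up to Delia: Zubin → Lars → Delia. That is 2 steps up, so Zubin is 2 levels below Delia.

2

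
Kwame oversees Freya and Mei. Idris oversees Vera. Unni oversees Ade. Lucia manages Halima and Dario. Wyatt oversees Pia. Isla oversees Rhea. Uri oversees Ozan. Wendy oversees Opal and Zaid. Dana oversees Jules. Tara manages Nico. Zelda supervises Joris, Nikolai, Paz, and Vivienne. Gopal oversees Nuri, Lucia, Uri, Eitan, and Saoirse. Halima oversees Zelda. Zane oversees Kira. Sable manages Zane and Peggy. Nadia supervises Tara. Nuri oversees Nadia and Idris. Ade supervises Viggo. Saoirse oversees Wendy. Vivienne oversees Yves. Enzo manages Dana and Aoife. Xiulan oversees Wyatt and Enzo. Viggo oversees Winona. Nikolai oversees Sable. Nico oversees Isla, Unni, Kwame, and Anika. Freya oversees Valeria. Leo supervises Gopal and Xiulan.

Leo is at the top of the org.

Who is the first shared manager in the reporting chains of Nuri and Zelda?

Nuri's chain of managers is Gopal, Leo. Zelda's chain of managers is Halima, Lucia, Gopal, Leo. The first manager that appears in both chains is Gopal.

Gopal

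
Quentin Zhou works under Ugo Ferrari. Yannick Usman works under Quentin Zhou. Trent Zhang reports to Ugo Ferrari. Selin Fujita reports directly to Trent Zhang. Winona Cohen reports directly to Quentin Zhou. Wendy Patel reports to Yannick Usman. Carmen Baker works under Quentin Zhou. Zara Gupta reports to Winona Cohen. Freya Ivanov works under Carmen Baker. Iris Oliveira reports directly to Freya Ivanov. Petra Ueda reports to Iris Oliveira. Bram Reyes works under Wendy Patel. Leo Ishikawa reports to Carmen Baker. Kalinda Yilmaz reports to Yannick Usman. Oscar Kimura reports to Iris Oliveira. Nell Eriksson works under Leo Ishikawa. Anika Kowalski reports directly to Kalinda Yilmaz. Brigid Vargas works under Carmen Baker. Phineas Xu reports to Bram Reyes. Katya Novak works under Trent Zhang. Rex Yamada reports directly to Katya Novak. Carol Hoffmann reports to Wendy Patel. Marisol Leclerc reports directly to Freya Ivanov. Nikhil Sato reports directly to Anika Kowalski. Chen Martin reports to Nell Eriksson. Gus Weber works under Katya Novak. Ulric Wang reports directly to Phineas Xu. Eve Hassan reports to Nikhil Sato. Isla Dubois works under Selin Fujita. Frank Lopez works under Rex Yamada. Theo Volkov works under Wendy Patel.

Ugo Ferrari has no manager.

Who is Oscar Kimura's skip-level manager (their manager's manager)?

Freya Ivanov

Oscar Kimura reports to Iris Oliveira, and Iris Oliveira reports to Freya Ivanov. So Oscar Kimura's skip-level manager is Freya Ivanov.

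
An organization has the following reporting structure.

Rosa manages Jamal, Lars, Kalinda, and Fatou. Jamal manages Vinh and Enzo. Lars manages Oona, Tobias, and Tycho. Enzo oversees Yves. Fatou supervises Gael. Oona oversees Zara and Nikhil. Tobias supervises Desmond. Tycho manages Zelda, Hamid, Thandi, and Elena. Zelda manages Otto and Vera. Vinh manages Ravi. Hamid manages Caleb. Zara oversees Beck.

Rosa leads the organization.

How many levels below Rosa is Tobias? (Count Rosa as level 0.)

Chain from Tobias up to Rosa: Tobias → Lars → Rosa. That is 2 steps up, so Tobias is 2 levels below Rosa.

2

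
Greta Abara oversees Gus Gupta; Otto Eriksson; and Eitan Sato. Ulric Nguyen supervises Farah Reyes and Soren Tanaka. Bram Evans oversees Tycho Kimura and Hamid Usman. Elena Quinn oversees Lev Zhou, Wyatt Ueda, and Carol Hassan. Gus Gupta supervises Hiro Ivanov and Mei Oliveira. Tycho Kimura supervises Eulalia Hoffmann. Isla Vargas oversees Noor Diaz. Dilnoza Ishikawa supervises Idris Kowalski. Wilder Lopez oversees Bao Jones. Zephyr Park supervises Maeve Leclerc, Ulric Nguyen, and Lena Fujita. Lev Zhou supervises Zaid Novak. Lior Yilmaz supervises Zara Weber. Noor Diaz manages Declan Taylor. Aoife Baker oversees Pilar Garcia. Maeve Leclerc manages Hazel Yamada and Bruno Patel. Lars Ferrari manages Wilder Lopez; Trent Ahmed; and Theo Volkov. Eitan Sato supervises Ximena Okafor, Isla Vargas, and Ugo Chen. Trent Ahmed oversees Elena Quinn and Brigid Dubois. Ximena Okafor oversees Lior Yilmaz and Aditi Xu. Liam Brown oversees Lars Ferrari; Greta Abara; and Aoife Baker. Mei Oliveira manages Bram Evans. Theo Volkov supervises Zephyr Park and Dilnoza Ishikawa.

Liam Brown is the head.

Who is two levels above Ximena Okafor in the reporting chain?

Greta Abara

Ximena Okafor reports to Eitan Sato, and Eitan Sato reports to Greta Abara. So Ximena Okafor's skip-level manager is Greta Abara.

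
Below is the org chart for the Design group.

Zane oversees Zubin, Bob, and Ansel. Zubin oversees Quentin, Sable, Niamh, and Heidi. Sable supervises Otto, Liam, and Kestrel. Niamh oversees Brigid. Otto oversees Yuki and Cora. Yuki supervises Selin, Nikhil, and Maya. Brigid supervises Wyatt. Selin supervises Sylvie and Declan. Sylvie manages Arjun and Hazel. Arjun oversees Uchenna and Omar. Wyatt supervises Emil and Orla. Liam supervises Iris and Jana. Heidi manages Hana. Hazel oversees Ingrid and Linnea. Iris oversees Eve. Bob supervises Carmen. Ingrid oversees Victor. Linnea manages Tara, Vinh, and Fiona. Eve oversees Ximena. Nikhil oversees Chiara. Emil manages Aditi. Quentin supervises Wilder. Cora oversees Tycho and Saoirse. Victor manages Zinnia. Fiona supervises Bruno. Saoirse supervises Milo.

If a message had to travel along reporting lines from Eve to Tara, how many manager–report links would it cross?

10

Eve is 3 levels below Sable, and Tara is 7 levels below Sable (their lowest common manager). The shortest path runs up from Eve to Sable and back down to Tara: 3 + 7 = 10 links.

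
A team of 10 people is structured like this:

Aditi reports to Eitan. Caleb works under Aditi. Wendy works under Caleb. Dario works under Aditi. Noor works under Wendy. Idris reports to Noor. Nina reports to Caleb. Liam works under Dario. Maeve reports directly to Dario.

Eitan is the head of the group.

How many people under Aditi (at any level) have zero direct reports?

4

The people in Aditi's organization with no one reporting to them are Maeve, Liam, Nina, Idris. That is 4.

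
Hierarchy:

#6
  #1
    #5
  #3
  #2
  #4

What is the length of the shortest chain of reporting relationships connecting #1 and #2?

#1 is 1 level below #6, and #2 is 1 level below #6 (their lowest common manager). The shortest path runs up from #1 to #6 and back down to #2: 1 + 1 = 2 links.

2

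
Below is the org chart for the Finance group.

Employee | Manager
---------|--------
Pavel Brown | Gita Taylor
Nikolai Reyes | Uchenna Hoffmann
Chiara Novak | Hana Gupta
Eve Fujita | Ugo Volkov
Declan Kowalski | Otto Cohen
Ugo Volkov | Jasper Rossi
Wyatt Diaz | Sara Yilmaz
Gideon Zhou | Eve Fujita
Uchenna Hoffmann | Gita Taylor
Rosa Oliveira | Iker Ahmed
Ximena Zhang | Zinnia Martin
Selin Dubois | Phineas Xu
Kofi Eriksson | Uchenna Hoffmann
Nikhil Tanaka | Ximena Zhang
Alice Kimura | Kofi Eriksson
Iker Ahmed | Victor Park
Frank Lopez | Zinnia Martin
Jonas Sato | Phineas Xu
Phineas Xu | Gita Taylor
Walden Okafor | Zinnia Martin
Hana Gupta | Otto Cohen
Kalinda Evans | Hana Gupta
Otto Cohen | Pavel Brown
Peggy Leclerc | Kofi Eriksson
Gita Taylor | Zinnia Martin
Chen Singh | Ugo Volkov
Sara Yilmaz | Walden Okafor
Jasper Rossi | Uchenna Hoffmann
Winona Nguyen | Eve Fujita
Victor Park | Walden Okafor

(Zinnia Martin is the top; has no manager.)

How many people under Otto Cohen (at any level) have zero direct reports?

3

The people in Otto Cohen's organization with no one reporting to them are Declan Kowalski, Chiara Novak, Kalinda Evans. That is 3.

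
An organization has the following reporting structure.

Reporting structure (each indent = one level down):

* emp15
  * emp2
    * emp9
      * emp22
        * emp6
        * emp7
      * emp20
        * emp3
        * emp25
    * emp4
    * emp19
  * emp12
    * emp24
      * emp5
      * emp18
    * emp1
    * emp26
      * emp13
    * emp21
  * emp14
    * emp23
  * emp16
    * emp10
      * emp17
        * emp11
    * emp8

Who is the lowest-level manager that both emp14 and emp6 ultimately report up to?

emp15

emp14's chain of managers is emp15. emp6's chain of managers is emp22, emp9, emp2, emp15. The first manager that appears in both chains is emp15.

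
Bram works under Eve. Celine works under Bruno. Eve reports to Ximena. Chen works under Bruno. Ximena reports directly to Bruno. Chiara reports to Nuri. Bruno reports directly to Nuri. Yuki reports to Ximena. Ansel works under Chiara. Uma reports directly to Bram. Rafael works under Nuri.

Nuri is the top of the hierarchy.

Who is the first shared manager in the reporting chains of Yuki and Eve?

Yuki's chain of managers is Ximena, Bruno, Nuri. Eve's chain of managers is Ximena, Bruno, Nuri. The first manager that appears in both chains is Ximena.

Ximena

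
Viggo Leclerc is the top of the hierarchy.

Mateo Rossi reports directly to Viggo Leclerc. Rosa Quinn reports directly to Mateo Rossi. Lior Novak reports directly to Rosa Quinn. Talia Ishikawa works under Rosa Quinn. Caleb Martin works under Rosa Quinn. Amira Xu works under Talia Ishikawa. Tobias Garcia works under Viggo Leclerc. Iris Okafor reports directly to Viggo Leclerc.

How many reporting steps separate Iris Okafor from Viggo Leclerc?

1

Chain from Iris Okafor up to Viggo Leclerc: Iris Okafor → Viggo Leclerc. That is 1 step up, so Iris Okafor is 1 level below Viggo Leclerc.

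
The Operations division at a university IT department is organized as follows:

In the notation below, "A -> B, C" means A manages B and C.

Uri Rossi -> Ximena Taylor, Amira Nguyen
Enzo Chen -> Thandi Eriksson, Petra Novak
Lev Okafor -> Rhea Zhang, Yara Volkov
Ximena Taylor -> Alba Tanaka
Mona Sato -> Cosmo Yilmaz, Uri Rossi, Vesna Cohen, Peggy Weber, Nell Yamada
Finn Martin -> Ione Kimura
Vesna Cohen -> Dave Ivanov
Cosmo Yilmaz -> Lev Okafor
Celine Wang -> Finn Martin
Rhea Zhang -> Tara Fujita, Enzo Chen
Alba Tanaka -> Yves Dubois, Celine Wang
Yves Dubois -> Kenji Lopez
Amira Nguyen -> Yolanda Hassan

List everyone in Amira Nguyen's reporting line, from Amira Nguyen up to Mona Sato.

Amira Nguyen -> Uri Rossi -> Mona Sato

Amira Nguyen reports to Uri Rossi. Uri Rossi reports to Mona Sato. Mona Sato is at the top.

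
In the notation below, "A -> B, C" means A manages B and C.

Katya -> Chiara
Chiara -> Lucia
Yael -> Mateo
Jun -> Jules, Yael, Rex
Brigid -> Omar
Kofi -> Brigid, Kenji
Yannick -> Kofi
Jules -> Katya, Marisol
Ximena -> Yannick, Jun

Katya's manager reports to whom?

Jun

Katya reports to Jules, and Jules reports to Jun. So Katya's skip-level manager is Jun.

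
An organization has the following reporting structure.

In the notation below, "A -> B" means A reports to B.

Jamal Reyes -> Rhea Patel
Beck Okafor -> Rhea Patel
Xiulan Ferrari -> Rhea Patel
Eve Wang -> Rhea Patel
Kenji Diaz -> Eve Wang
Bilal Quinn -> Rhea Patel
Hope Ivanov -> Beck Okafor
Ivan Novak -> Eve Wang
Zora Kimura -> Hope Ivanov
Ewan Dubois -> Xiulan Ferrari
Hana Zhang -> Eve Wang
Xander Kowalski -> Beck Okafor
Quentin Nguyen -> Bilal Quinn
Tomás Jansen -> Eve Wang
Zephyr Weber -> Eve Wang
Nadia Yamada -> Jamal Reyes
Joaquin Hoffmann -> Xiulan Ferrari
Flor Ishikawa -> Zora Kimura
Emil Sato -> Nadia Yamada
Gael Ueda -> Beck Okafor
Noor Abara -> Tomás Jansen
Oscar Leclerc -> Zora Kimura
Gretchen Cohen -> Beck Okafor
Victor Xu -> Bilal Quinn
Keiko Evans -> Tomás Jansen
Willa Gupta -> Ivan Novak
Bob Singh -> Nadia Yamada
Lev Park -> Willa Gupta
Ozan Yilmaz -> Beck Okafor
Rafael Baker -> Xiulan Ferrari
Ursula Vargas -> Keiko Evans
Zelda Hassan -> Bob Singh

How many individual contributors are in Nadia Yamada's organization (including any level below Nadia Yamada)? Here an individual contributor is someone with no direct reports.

2

The people in Nadia Yamada's organization with no one reporting to them are Zelda Hassan, Emil Sato. That is 2.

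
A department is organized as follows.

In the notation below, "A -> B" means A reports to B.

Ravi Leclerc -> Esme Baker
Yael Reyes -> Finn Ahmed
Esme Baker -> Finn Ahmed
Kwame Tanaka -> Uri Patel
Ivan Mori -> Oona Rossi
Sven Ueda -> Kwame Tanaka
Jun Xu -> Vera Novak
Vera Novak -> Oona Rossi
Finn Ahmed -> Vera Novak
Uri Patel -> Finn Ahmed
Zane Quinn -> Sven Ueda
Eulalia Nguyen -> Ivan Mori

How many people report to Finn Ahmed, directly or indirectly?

7

Finn Ahmed directly manages Esme Baker, Uri Patel, Yael Reyes. Under Esme Baker: Ravi Leclerc (1). Under Uri Patel: Kwame Tanaka, Sven Ueda, Zane Quinn (3). Yael Reyes has no reports. So Finn Ahmed's organization is 3 direct reports plus everyone under them: 2 + 4 + 1 = 7.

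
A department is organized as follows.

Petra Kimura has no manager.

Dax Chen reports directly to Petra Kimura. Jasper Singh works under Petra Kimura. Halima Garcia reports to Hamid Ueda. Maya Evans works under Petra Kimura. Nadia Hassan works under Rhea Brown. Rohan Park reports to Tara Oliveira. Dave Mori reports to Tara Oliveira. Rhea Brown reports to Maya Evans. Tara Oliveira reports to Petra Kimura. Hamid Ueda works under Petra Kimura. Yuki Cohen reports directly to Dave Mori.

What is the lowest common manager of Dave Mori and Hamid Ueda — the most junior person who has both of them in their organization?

Petra Kimura

Dave Mori's chain of managers is Tara Oliveira, Petra Kimura. Hamid Ueda's chain of managers is Petra Kimura. The first manager that appears in both chains is Petra Kimura.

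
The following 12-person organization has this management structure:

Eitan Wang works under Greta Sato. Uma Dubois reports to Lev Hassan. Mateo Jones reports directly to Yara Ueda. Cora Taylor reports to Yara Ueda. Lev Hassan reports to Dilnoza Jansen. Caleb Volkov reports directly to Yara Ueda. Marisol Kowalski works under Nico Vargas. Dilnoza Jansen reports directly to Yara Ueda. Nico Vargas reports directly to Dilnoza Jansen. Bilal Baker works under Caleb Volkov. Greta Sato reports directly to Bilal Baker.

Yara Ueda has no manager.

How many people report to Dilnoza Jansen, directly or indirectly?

4

Dilnoza Jansen directly manages Lev Hassan, Nico Vargas. Under Lev Hassan: Uma Dubois (1). Under Nico Vargas: Marisol Kowalski (1). So Dilnoza Jansen's organization is 2 direct reports plus everyone under them: 2 + 2 = 4.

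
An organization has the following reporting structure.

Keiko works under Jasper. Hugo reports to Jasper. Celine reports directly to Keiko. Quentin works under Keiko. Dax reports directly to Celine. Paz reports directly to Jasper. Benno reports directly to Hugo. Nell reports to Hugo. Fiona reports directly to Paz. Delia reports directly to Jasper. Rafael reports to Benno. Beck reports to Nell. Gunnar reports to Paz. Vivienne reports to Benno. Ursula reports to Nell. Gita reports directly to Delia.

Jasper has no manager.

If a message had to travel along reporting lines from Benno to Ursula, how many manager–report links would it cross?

3

Benno is 1 level below Hugo, and Ursula is 2 levels below Hugo (their lowest common manager). The shortest path runs up from Benno to Hugo and back down to Ursula: 1 + 2 = 3 links.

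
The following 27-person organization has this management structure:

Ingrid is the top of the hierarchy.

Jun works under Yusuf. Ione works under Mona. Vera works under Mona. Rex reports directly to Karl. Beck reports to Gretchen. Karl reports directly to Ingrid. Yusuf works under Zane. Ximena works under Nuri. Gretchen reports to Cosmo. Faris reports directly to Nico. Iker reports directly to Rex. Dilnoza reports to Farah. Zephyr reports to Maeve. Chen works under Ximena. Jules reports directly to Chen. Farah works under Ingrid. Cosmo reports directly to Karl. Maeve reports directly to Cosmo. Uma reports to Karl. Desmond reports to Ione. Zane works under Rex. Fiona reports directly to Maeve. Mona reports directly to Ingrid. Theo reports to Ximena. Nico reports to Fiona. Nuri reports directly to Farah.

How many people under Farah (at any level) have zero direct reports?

The people in Farah's organization with no one reporting to them are Theo, Jules, Dilnoza. That is 3.

3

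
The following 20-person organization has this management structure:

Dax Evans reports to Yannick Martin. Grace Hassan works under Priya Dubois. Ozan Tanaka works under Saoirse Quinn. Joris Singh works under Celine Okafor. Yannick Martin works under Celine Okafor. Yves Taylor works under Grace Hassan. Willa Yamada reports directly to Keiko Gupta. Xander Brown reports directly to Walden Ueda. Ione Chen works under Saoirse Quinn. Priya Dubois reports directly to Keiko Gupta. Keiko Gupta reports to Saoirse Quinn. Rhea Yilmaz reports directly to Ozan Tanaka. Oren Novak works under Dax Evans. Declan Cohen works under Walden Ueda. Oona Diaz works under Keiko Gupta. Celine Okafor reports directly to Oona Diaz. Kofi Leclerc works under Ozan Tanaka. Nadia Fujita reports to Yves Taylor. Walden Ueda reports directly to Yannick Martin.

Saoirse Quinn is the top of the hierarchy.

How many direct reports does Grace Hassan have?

Grace Hassan directly manages Yves Taylor. That is 1 direct report.

1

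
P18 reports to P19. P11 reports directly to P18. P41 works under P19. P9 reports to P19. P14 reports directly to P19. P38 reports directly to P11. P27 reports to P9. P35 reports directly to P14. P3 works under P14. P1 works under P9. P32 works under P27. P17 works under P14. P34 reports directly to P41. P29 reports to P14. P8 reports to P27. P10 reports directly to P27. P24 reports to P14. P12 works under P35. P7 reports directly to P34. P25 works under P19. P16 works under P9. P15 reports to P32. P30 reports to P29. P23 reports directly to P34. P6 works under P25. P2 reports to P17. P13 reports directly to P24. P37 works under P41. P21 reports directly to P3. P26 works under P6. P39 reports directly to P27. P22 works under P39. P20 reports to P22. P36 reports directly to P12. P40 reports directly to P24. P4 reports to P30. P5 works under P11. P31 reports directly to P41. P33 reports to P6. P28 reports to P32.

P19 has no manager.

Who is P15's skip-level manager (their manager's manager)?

P15 reports to P32, and P32 reports to P27. So P15's skip-level manager is P27.

P27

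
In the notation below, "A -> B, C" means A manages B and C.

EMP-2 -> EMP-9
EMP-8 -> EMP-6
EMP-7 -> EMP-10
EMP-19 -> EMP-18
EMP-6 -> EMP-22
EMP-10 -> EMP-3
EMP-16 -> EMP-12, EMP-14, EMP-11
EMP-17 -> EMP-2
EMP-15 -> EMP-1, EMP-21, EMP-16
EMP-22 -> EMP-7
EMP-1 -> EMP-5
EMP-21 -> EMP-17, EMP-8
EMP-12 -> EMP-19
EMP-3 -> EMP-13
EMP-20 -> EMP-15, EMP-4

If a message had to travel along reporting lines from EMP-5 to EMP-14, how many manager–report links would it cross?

EMP-5 is 2 levels below EMP-15, and EMP-14 is 2 levels below EMP-15 (their lowest common manager). The shortest path runs up from EMP-5 to EMP-15 and back down to EMP-14: 2 + 2 = 4 links.

4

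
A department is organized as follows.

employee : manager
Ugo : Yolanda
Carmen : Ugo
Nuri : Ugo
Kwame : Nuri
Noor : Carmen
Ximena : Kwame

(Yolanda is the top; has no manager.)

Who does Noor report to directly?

Carmen

Noor reports directly to Carmen.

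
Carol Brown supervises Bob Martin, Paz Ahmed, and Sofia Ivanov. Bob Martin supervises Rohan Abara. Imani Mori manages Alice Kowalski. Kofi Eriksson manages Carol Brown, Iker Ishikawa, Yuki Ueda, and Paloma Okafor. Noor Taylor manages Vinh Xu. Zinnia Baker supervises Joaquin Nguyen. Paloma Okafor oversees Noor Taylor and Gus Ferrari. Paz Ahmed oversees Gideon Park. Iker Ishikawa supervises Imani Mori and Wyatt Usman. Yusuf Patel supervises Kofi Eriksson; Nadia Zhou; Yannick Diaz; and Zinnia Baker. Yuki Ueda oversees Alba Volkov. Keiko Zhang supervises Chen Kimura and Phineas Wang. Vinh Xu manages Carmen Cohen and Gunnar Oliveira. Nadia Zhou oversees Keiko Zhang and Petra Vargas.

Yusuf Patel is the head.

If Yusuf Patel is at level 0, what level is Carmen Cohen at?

Chain from Carmen Cohen up to Yusuf Patel: Carmen Cohen → Vinh Xu → Noor Taylor → Paloma Okafor → Kofi Eriksson → Yusuf Patel. That is 5 steps up, so Carmen Cohen is 5 levels below Yusuf Patel.

5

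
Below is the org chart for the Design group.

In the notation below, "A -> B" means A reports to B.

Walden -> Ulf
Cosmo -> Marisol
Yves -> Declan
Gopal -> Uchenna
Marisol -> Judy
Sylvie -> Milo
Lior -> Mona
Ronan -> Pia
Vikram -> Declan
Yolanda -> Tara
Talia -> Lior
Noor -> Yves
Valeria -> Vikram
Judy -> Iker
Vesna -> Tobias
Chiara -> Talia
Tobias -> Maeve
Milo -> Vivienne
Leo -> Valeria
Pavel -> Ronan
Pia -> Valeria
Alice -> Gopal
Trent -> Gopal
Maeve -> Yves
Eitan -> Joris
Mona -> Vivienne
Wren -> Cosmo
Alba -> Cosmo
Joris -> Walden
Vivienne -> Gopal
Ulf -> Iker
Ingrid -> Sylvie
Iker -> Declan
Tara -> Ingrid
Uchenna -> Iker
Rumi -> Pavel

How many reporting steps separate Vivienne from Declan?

4

Chain from Vivienne up to Declan: Vivienne → Gopal → Uchenna → Iker → Declan. That is 4 steps up, so Vivienne is 4 levels below Declan.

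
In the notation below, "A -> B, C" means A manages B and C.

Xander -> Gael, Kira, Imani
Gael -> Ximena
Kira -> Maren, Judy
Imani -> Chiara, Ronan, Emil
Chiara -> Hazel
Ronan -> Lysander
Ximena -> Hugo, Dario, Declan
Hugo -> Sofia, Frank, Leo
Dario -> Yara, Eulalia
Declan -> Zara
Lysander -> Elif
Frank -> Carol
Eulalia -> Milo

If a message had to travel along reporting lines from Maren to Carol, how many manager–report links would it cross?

7

Maren is 2 levels below Xander, and Carol is 5 levels below Xander (their lowest common manager). The shortest path runs up from Maren to Xander and back down to Carol: 2 + 5 = 7 links.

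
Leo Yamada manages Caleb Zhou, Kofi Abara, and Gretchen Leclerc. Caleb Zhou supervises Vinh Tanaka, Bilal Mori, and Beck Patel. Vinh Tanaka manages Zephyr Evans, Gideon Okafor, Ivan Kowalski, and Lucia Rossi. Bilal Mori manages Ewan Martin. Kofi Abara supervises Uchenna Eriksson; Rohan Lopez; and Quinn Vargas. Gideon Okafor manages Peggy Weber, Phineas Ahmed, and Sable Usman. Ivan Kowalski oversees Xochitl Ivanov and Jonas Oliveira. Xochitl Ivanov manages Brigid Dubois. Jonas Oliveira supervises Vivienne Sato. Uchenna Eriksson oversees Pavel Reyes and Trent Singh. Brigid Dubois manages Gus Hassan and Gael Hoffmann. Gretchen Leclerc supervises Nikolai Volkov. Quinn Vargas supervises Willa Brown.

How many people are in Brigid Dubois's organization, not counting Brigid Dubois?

Brigid Dubois directly manages Gael Hoffmann, Gus Hassan. Gael Hoffmann has no reports. Gus Hassan has no reports. So Brigid Dubois's organization is 2 direct reports plus everyone under them: 1 + 1 = 2.

2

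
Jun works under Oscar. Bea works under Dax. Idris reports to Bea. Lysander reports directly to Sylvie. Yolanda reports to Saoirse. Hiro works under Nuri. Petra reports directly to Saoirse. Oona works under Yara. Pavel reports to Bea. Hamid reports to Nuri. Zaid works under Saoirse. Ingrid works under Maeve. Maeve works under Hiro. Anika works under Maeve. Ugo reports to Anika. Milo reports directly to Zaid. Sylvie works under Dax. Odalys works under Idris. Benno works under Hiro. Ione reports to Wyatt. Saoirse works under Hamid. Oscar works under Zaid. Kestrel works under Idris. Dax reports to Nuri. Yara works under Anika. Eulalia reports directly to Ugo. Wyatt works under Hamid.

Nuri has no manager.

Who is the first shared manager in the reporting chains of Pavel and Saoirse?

Pavel's chain of managers is Bea, Dax, Nuri. Saoirse's chain of managers is Hamid, Nuri. The first manager that appears in both chains is Nuri.

Nuri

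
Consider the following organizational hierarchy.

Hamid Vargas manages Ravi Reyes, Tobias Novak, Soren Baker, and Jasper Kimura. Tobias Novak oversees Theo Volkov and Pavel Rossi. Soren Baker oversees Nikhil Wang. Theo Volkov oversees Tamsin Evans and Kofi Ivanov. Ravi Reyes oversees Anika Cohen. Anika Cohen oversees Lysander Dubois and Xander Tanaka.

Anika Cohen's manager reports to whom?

Anika Cohen reports to Ravi Reyes, and Ravi Reyes reports to Hamid Vargas. So Anika Cohen's skip-level manager is Hamid Vargas.

Hamid Vargas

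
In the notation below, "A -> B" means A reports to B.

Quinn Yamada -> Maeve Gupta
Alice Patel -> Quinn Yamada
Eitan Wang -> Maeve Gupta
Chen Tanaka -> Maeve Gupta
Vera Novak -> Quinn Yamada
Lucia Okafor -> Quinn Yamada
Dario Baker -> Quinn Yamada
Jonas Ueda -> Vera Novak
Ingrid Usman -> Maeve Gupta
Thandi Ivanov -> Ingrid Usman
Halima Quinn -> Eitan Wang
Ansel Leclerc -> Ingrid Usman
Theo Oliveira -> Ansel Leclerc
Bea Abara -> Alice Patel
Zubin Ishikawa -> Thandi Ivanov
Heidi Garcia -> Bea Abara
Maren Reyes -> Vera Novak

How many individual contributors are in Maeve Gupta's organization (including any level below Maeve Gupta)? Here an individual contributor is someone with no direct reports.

The people in Maeve Gupta's organization with no one reporting to them are Theo Oliveira, Zubin Ishikawa, Chen Tanaka, Halima Quinn, Dario Baker, Lucia Okafor, Maren Reyes, Jonas Ueda, Heidi Garcia. That is 9.

9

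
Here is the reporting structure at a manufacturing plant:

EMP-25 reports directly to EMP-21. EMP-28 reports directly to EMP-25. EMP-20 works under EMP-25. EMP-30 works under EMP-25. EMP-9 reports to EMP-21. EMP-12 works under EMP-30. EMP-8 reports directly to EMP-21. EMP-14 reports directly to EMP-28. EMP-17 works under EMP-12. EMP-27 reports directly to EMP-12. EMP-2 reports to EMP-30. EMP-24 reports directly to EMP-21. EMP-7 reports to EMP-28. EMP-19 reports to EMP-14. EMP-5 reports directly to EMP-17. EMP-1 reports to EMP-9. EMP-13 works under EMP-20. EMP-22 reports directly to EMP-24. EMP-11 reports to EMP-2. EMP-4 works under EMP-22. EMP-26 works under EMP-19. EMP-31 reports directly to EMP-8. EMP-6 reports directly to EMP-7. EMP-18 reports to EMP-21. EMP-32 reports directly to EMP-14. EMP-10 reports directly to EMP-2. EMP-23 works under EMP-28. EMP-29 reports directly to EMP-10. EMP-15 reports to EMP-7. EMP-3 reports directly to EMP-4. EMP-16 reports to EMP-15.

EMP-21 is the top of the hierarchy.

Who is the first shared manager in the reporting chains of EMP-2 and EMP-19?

EMP-25

EMP-2's chain of managers is EMP-30, EMP-25, EMP-21. EMP-19's chain of managers is EMP-14, EMP-28, EMP-25, EMP-21. The first manager that appears in both chains is EMP-25.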